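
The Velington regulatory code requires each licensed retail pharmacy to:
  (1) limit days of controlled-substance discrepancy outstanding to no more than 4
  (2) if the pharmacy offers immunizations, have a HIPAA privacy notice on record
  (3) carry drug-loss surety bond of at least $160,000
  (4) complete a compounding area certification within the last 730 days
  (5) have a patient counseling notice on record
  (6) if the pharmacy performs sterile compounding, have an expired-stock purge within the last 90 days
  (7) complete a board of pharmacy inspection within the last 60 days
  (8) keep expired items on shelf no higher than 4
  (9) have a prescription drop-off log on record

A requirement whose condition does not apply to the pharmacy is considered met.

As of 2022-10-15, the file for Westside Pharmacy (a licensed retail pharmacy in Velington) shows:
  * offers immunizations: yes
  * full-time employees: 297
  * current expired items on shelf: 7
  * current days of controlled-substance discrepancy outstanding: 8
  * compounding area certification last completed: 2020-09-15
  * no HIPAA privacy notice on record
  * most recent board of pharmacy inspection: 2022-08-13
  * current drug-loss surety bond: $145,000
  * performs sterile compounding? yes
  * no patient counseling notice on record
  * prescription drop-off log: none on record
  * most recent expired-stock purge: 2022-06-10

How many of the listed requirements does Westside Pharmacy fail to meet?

9

1. days of controlled-substance discrepancy outstanding 8 > 4 → not met
2. condition 'offers immunizations' holds; HIPAA privacy notice absent → not met
3. drug-loss surety bond $145,000 < $160,000 → not met
4. compounding area certification 760 days ago vs limit 730 → not met
5. patient counseling notice absent → not met
6. condition 'performs sterile compounding' holds; expired-stock purge 127 days ago vs limit 90 → not met
7. board of pharmacy inspection 63 days ago vs limit 60 → not met
8. expired items on shelf 7 > 4 → not met
9. prescription drop-off log absent → not met
Not met: 9 of 9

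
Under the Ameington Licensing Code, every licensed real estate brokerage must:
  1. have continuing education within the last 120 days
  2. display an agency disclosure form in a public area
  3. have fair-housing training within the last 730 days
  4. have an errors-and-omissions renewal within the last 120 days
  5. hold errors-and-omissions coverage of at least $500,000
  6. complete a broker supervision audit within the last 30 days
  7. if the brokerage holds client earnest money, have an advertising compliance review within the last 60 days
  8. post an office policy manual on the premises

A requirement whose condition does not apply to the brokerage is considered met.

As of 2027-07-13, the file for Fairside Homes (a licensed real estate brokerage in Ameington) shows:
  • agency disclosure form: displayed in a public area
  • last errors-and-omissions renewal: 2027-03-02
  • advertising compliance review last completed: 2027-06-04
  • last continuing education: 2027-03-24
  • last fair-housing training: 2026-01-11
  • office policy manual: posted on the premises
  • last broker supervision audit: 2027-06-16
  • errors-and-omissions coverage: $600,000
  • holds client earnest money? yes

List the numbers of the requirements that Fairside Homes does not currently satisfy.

1. continuing education 111 days ago vs limit 120 → met
2. agency disclosure form present → met
3. fair-housing training 548 days ago vs limit 730 → met
4. errors-and-omissions renewal 133 days ago vs limit 120 → not met
5. errors-and-omissions coverage $600,000 ≥ $500,000 → met
6. broker supervision audit 27 days ago vs limit 30 → met
7. condition 'holds client earnest money' holds; advertising compliance review 39 days ago vs limit 60 → met
8. office policy manual present → met
Not met: 4

4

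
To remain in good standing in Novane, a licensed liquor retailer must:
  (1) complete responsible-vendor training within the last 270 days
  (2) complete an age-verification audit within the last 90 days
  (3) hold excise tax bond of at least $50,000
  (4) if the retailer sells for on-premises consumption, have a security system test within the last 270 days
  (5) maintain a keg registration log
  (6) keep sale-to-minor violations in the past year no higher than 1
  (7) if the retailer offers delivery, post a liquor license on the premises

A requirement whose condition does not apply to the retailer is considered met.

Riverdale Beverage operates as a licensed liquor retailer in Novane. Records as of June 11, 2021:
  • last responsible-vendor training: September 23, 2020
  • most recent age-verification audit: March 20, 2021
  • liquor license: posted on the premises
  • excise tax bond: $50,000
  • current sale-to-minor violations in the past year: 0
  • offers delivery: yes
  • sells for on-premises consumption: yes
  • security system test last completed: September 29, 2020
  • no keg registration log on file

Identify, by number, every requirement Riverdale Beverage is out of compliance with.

1. responsible-vendor training 261 days ago vs limit 270 → met
2. age-verification audit 83 days ago vs limit 90 → met
3. excise tax bond $50,000 ≥ $50,000 → met
4. condition 'sells for on-premises consumption' holds; security system test 255 days ago vs limit 270 → met
5. keg registration log absent → not met
6. sale-to-minor violations in the past year 0 ≤ 1 → met
7. condition 'offers delivery' holds; liquor license present → met
Not met: 5

5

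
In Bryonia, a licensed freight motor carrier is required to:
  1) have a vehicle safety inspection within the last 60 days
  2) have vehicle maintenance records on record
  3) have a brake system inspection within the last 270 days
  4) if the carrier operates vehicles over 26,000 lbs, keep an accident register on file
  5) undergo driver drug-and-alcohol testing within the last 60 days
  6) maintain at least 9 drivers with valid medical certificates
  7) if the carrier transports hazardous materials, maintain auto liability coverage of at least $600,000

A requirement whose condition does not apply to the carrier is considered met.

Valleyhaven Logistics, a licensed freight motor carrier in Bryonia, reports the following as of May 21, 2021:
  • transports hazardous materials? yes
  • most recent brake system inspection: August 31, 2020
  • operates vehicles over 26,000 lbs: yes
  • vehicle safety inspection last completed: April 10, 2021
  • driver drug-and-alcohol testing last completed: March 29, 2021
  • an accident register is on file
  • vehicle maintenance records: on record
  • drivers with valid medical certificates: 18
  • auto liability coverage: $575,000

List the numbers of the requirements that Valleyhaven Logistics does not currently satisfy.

1. vehicle safety inspection 41 days ago vs limit 60 → met
2. vehicle maintenance records present → met
3. brake system inspection 263 days ago vs limit 270 → met
4. condition 'operates vehicles over 26,000 lbs' holds; accident register present → met
5. driver drug-and-alcohol testing 53 days ago vs limit 60 → met
6. drivers with valid medical certificates 18 ≥ 9 → met
7. condition 'transports hazardous materials' holds; auto liability coverage $575,000 < $600,000 → not met
Not met: 7

7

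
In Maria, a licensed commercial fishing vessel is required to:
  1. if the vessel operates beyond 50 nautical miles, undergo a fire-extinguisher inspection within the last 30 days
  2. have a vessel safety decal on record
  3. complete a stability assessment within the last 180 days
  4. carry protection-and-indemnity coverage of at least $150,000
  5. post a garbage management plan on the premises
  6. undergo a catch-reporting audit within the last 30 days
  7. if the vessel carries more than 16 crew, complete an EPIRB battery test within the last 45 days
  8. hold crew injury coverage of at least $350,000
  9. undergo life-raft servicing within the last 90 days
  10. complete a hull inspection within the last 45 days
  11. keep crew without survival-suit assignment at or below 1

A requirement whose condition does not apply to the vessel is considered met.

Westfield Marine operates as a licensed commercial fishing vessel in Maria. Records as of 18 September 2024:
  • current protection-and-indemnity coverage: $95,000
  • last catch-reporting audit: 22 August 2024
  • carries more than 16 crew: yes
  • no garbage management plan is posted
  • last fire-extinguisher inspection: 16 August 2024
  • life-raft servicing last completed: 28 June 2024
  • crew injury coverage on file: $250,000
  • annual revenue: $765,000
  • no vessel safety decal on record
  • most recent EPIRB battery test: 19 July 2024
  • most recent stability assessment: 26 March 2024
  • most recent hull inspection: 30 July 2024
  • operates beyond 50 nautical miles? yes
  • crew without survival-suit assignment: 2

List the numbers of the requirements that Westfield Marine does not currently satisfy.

1. condition 'operates beyond 50 nautical miles' holds; fire-extinguisher inspection 33 days ago vs limit 30 → not met
2. vessel safety decal absent → not met
3. stability assessment 176 days ago vs limit 180 → met
4. protection-and-indemnity coverage $95,000 < $150,000 → not met
5. garbage management plan absent → not met
6. catch-reporting audit 27 days ago vs limit 30 → met
7. condition 'carries more than 16 crew' holds; EPIRB battery test 61 days ago vs limit 45 → not met
8. crew injury coverage $250,000 < $350,000 → not met
9. life-raft servicing 82 days ago vs limit 90 → met
10. hull inspection 50 days ago vs limit 45 → not met
11. crew without survival-suit assignment 2 > 1 → not met
Not met: 1, 2, 4, 5, 7, 8, 10, 11

1, 2, 4, 5, 7, 8, 10, 11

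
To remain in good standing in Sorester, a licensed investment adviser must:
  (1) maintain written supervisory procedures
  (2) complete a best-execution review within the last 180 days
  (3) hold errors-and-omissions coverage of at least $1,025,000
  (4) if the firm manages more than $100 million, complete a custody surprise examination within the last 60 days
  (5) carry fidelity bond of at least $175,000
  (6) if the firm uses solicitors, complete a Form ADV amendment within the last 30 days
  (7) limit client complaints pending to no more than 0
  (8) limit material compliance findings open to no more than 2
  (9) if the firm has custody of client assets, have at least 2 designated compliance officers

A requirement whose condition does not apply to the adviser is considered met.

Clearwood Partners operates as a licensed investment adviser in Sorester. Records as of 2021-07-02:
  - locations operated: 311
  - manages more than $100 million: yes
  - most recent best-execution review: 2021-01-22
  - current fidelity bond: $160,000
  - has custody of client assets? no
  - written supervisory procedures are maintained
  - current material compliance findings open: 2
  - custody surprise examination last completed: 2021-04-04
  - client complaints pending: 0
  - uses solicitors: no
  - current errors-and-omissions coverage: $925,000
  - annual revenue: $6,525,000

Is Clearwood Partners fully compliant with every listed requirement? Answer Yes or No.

No

1. written supervisory procedures present → met
2. best-execution review 161 days ago vs limit 180 → met
3. errors-and-omissions coverage $925,000 < $1,025,000 → not met
4. condition 'manages more than $100 million' holds; custody surprise examination 89 days ago vs limit 60 → not met
5. fidelity bond $160,000 < $175,000 → not met
6. condition 'uses solicitors' does not hold → requirement n/a → met
7. client complaints pending 0 ≤ 0 → met
8. material compliance findings open 2 ≤ 2 → met
9. condition 'has custody of client assets' does not hold → requirement n/a → met
Not met: 3, 4, 5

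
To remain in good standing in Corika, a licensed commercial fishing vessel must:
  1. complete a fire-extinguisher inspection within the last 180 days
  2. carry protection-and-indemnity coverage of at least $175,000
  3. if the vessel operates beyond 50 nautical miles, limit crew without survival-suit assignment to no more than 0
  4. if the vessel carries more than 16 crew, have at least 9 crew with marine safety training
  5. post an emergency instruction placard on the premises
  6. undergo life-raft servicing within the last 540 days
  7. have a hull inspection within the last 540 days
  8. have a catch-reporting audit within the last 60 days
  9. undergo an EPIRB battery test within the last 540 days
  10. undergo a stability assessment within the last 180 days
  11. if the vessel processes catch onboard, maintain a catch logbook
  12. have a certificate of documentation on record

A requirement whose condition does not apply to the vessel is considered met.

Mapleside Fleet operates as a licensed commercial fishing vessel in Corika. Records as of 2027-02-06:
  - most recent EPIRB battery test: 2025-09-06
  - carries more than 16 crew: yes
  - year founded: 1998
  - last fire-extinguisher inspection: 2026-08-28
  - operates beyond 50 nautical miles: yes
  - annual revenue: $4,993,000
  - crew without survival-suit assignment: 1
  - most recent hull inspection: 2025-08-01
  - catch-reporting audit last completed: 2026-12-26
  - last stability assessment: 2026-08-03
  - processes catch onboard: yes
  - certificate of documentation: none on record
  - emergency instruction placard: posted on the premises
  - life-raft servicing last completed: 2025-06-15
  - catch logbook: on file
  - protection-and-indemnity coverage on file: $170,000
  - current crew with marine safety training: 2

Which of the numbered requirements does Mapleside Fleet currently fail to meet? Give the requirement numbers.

1. fire-extinguisher inspection 162 days ago vs limit 180 → met
2. protection-and-indemnity coverage $170,000 < $175,000 → not met
3. condition 'operates beyond 50 nautical miles' holds; crew without survival-suit assignment 1 > 0 → not met
4. condition 'carries more than 16 crew' holds; crew with marine safety training 2 < 9 → not met
5. emergency instruction placard present → met
6. life-raft servicing 601 days ago vs limit 540 → not met
7. hull inspection 554 days ago vs limit 540 → not met
8. catch-reporting audit 42 days ago vs limit 60 → met
9. EPIRB battery test 518 days ago vs limit 540 → met
10. stability assessment 187 days ago vs limit 180 → not met
11. condition 'processes catch onboard' holds; catch logbook present → met
12. certificate of documentation absent → not met
Not met: 2, 3, 4, 6, 7, 10, 12

2, 3, 4, 6, 7, 10, 12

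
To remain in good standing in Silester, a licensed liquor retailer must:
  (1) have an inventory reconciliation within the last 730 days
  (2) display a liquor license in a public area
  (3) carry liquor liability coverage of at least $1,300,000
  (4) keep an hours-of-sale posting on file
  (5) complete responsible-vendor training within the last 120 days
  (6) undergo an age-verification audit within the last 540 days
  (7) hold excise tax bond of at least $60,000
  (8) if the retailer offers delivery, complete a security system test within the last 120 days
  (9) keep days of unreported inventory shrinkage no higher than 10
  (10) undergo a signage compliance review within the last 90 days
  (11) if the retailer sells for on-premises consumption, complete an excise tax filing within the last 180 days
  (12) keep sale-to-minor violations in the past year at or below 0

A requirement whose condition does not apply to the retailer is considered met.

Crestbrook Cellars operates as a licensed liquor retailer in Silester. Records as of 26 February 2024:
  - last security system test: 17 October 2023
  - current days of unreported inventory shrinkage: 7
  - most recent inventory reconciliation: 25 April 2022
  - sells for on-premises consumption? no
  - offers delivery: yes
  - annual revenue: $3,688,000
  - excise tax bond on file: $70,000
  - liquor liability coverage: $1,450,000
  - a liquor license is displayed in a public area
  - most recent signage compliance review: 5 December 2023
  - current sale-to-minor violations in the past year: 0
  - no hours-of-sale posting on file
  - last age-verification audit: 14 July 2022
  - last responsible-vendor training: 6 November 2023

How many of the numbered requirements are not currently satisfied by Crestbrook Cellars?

3

1. inventory reconciliation 672 days ago vs limit 730 → met
2. liquor license present → met
3. liquor liability coverage $1,450,000 ≥ $1,300,000 → met
4. hours-of-sale posting absent → not met
5. responsible-vendor training 112 days ago vs limit 120 → met
6. age-verification audit 592 days ago vs limit 540 → not met
7. excise tax bond $70,000 ≥ $60,000 → met
8. condition 'offers delivery' holds; security system test 132 days ago vs limit 120 → not met
9. days of unreported inventory shrinkage 7 ≤ 10 → met
10. signage compliance review 83 days ago vs limit 90 → met
11. condition 'sells for on-premises consumption' does not hold → requirement n/a → met
12. sale-to-minor violations in the past year 0 ≤ 0 → met
Not met: 3 of 12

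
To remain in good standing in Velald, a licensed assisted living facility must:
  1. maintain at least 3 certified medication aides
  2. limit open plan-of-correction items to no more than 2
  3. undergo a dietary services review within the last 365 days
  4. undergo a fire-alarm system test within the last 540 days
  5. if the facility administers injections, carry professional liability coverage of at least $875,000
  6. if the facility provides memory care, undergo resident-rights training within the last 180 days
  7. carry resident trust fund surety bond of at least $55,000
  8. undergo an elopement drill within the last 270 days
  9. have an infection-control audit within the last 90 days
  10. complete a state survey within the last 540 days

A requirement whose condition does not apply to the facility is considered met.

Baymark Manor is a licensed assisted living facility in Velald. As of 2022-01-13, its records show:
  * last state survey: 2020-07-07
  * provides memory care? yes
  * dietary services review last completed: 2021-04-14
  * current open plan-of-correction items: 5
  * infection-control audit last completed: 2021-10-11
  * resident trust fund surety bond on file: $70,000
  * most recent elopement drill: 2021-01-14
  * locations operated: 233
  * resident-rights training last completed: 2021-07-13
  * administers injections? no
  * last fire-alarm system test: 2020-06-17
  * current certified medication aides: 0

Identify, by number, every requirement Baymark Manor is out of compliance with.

1. certified medication aides 0 < 3 → not met
2. open plan-of-correction items 5 > 2 → not met
3. dietary services review 274 days ago vs limit 365 → met
4. fire-alarm system test 575 days ago vs limit 540 → not met
5. condition 'administers injections' does not hold → requirement n/a → met
6. condition 'provides memory care' holds; resident-rights training 184 days ago vs limit 180 → not met
7. resident trust fund surety bond $70,000 ≥ $55,000 → met
8. elopement drill 364 days ago vs limit 270 → not met
9. infection-control audit 94 days ago vs limit 90 → not met
10. state survey 555 days ago vs limit 540 → not met
Not met: 1, 2, 4, 6, 8, 9, 10

1, 2, 4, 6, 8, 9, 10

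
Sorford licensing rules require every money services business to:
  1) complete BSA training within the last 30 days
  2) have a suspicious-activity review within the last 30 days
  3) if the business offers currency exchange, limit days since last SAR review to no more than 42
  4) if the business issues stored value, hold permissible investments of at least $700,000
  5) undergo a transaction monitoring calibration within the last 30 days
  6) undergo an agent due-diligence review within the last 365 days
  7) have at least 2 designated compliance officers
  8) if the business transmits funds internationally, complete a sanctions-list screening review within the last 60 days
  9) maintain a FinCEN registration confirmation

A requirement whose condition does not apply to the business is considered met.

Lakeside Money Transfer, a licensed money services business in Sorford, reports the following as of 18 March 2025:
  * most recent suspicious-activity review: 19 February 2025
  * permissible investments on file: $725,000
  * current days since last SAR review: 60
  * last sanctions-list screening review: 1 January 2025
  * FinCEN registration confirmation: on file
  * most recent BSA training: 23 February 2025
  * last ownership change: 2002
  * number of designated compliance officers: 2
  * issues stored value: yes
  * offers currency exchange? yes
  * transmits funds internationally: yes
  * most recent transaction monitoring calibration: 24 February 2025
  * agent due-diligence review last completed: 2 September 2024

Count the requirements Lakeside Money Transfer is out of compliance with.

2

1. BSA training 23 days ago vs limit 30 → met
2. suspicious-activity review 27 days ago vs limit 30 → met
3. condition 'offers currency exchange' holds; days since last SAR review 60 > 42 → not met
4. condition 'issues stored value' holds; permissible investments $725,000 ≥ $700,000 → met
5. transaction monitoring calibration 22 days ago vs limit 30 → met
6. agent due-diligence review 197 days ago vs limit 365 → met
7. designated compliance officers 2 ≥ 2 → met
8. condition 'transmits funds internationally' holds; sanctions-list screening review 76 days ago vs limit 60 → not met
9. FinCEN registration confirmation present → met
Not met: 2 of 9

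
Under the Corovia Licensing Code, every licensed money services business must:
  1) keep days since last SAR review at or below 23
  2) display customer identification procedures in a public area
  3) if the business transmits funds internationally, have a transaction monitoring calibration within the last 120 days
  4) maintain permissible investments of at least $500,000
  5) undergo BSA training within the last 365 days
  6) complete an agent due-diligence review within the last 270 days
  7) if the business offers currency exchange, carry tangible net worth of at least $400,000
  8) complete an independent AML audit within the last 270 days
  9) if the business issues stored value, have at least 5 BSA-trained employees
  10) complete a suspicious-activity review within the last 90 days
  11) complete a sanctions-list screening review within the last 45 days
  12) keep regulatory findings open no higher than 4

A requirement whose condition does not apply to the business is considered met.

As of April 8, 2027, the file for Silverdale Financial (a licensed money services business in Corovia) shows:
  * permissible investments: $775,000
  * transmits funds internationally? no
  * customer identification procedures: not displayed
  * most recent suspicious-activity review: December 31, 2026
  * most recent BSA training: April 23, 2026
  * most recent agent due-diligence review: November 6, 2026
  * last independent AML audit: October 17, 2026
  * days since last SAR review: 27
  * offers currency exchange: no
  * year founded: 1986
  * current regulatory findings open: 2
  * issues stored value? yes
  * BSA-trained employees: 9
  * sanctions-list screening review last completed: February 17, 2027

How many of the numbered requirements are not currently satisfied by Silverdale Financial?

4

1. days since last SAR review 27 > 23 → not met
2. customer identification procedures absent → not met
3. condition 'transmits funds internationally' does not hold → requirement n/a → met
4. permissible investments $775,000 ≥ $500,000 → met
5. BSA training 350 days ago vs limit 365 → met
6. agent due-diligence review 153 days ago vs limit 270 → met
7. condition 'offers currency exchange' does not hold → requirement n/a → met
8. independent AML audit 173 days ago vs limit 270 → met
9. condition 'issues stored value' holds; BSA-trained employees 9 ≥ 5 → met
10. suspicious-activity review 98 days ago vs limit 90 → not met
11. sanctions-list screening review 50 days ago vs limit 45 → not met
12. regulatory findings open 2 ≤ 4 → met
Not met: 4 of 12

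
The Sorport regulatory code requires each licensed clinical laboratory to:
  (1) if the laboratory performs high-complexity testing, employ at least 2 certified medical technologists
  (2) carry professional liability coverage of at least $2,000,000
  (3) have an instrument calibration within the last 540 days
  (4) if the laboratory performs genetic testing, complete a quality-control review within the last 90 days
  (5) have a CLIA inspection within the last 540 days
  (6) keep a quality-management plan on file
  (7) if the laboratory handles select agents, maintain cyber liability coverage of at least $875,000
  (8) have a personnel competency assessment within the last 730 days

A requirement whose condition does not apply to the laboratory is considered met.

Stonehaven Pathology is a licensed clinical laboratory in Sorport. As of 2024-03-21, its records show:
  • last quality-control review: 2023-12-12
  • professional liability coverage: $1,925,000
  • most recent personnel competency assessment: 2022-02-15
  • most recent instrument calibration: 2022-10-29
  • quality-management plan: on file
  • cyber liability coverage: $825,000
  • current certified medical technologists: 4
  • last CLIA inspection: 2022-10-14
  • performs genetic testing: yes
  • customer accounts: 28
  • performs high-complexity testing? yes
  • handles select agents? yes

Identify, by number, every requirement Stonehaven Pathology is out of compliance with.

2, 4, 7, 8

1. condition 'performs high-complexity testing' holds; certified medical technologists 4 ≥ 2 → met
2. professional liability coverage $1,925,000 < $2,000,000 → not met
3. instrument calibration 509 days ago vs limit 540 → met
4. condition 'performs genetic testing' holds; quality-control review 100 days ago vs limit 90 → not met
5. CLIA inspection 524 days ago vs limit 540 → met
6. quality-management plan present → met
7. condition 'handles select agents' holds; cyber liability coverage $825,000 < $875,000 → not met
8. personnel competency assessment 765 days ago vs limit 730 → not met
Not met: 2, 4, 7, 8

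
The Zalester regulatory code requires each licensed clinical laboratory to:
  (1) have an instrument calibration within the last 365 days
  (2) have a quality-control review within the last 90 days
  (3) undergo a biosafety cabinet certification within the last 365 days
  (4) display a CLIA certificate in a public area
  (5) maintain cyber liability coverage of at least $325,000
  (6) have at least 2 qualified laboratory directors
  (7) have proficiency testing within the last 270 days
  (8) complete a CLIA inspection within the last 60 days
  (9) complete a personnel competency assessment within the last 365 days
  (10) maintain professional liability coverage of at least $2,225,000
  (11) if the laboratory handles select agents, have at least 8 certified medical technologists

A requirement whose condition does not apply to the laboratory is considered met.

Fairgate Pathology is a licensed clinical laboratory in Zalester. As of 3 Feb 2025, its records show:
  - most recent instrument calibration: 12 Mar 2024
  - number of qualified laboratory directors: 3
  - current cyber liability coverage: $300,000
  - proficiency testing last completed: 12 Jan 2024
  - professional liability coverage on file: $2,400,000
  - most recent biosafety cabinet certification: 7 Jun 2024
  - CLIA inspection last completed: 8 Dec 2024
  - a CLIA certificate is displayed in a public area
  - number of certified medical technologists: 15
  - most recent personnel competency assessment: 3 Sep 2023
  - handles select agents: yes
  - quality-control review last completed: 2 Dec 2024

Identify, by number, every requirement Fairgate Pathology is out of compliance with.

5, 7, 9

1. instrument calibration 328 days ago vs limit 365 → met
2. quality-control review 63 days ago vs limit 90 → met
3. biosafety cabinet certification 241 days ago vs limit 365 → met
4. CLIA certificate present → met
5. cyber liability coverage $300,000 < $325,000 → not met
6. qualified laboratory directors 3 ≥ 2 → met
7. proficiency testing 388 days ago vs limit 270 → not met
8. CLIA inspection 57 days ago vs limit 60 → met
9. personnel competency assessment 519 days ago vs limit 365 → not met
10. professional liability coverage $2,400,000 ≥ $2,225,000 → met
11. condition 'handles select agents' holds; certified medical technologists 15 ≥ 8 → met
Not met: 5, 7, 9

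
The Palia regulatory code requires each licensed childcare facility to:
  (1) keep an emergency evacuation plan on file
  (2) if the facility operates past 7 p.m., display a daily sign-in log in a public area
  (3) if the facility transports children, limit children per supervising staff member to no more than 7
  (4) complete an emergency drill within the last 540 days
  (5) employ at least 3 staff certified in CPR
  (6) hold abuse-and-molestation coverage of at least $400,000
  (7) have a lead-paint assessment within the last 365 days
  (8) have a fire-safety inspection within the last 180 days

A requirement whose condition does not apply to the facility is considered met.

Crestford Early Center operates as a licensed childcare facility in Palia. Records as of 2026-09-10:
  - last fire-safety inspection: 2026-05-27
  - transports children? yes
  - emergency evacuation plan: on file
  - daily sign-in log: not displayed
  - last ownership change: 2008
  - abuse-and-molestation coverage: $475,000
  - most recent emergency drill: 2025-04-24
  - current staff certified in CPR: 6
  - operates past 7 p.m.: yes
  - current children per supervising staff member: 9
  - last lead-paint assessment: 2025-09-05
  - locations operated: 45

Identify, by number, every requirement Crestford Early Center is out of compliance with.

2, 3, 7

1. emergency evacuation plan present → met
2. condition 'operates past 7 p.m.' holds; daily sign-in log absent → not met
3. condition 'transports children' holds; children per supervising staff member 9 > 7 → not met
4. emergency drill 504 days ago vs limit 540 → met
5. staff certified in CPR 6 ≥ 3 → met
6. abuse-and-molestation coverage $475,000 ≥ $400,000 → met
7. lead-paint assessment 370 days ago vs limit 365 → not met
8. fire-safety inspection 106 days ago vs limit 180 → met
Not met: 2, 3, 7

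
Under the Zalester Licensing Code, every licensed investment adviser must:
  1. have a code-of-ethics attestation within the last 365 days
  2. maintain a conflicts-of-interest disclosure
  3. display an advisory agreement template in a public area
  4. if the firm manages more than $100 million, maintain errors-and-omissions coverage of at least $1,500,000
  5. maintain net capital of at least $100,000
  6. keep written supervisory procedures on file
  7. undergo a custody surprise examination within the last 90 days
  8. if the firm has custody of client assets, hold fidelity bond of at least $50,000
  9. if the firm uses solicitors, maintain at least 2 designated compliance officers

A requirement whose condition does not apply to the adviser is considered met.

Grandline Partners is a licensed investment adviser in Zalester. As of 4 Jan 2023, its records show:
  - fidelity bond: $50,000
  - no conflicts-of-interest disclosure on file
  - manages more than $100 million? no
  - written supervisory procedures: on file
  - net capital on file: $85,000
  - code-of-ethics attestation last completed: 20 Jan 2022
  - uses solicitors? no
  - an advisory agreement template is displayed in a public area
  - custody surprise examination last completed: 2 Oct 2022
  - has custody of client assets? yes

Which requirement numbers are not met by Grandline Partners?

2, 5, 7

1. code-of-ethics attestation 349 days ago vs limit 365 → met
2. conflicts-of-interest disclosure absent → not met
3. advisory agreement template present → met
4. condition 'manages more than $100 million' does not hold → requirement n/a → met
5. net capital $85,000 < $100,000 → not met
6. written supervisory procedures present → met
7. custody surprise examination 94 days ago vs limit 90 → not met
8. condition 'has custody of client assets' holds; fidelity bond $50,000 ≥ $50,000 → met
9. condition 'uses solicitors' does not hold → requirement n/a → met
Not met: 2, 5, 7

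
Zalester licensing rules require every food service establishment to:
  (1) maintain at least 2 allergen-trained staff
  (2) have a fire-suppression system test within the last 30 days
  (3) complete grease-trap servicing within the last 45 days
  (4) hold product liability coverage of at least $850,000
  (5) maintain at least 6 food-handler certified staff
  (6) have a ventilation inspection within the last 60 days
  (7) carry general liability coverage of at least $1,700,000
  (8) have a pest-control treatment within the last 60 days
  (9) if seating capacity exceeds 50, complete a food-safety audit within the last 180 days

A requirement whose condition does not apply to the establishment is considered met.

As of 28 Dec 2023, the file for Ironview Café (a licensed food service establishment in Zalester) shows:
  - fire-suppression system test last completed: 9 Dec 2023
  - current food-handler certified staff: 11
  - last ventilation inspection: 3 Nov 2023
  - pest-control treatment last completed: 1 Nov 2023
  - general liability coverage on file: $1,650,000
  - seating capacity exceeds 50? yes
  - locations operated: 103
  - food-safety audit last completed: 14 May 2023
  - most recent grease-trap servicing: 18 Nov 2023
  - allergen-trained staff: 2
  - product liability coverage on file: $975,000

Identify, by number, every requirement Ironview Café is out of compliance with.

1. allergen-trained staff 2 ≥ 2 → met
2. fire-suppression system test 19 days ago vs limit 30 → met
3. grease-trap servicing 40 days ago vs limit 45 → met
4. product liability coverage $975,000 ≥ $850,000 → met
5. food-handler certified staff 11 ≥ 6 → met
6. ventilation inspection 55 days ago vs limit 60 → met
7. general liability coverage $1,650,000 < $1,700,000 → not met
8. pest-control treatment 57 days ago vs limit 60 → met
9. condition 'seating capacity exceeds 50' holds; food-safety audit 228 days ago vs limit 180 → not met
Not met: 7, 9

7, 9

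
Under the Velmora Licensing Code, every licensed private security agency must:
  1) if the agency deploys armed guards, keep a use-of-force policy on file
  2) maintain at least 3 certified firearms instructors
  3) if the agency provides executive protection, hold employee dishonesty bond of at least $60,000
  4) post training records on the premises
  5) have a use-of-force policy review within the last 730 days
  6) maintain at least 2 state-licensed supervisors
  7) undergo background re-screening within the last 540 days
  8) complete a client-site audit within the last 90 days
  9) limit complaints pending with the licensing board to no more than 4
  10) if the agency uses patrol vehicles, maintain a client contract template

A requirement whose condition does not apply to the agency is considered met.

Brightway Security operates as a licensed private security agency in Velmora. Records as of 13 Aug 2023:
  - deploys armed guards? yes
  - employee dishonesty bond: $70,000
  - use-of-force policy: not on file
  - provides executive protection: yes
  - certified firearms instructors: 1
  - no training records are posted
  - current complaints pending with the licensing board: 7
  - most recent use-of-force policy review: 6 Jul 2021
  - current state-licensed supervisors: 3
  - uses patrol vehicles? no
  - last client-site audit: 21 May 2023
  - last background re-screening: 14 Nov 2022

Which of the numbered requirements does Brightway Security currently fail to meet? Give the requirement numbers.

1. condition 'deploys armed guards' holds; use-of-force policy absent → not met
2. certified firearms instructors 1 < 3 → not met
3. condition 'provides executive protection' holds; employee dishonesty bond $70,000 ≥ $60,000 → met
4. training records absent → not met
5. use-of-force policy review 768 days ago vs limit 730 → not met
6. state-licensed supervisors 3 ≥ 2 → met
7. background re-screening 272 days ago vs limit 540 → met
8. client-site audit 84 days ago vs limit 90 → met
9. complaints pending with the licensing board 7 > 4 → not met
10. condition 'uses patrol vehicles' does not hold → requirement n/a → met
Not met: 1, 2, 4, 5, 9

1, 2, 4, 5, 9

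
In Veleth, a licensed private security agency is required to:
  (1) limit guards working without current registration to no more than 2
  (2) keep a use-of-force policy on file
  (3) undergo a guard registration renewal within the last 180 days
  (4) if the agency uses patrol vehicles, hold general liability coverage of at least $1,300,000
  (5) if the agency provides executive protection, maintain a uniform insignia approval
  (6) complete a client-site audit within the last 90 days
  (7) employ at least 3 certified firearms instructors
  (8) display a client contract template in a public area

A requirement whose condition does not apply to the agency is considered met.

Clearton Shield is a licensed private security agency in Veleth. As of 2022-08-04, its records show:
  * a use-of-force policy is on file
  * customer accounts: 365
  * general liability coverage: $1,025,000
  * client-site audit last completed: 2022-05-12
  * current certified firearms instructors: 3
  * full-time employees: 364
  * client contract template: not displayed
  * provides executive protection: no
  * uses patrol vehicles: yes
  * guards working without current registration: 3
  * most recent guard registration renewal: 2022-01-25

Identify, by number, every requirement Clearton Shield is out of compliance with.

1, 3, 4, 8

1. guards working without current registration 3 > 2 → not met
2. use-of-force policy present → met
3. guard registration renewal 191 days ago vs limit 180 → not met
4. condition 'uses patrol vehicles' holds; general liability coverage $1,025,000 < $1,300,000 → not met
5. condition 'provides executive protection' does not hold → requirement n/a → met
6. client-site audit 84 days ago vs limit 90 → met
7. certified firearms instructors 3 ≥ 3 → met
8. client contract template absent → not met
Not met: 1, 3, 4, 8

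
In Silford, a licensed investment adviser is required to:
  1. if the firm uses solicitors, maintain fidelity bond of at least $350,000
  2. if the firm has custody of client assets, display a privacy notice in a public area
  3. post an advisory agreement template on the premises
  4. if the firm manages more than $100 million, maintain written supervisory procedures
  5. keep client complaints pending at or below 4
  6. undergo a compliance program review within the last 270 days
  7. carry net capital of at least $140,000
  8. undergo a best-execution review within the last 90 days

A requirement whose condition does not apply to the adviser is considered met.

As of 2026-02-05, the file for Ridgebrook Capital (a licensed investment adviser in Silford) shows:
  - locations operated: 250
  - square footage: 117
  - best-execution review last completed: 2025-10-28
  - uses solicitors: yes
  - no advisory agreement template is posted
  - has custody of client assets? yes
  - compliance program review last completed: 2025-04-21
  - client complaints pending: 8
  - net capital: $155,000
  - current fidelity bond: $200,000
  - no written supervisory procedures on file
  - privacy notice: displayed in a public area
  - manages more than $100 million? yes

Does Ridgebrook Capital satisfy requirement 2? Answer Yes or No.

Yes

2. condition 'has custody of client assets' holds; privacy notice present → met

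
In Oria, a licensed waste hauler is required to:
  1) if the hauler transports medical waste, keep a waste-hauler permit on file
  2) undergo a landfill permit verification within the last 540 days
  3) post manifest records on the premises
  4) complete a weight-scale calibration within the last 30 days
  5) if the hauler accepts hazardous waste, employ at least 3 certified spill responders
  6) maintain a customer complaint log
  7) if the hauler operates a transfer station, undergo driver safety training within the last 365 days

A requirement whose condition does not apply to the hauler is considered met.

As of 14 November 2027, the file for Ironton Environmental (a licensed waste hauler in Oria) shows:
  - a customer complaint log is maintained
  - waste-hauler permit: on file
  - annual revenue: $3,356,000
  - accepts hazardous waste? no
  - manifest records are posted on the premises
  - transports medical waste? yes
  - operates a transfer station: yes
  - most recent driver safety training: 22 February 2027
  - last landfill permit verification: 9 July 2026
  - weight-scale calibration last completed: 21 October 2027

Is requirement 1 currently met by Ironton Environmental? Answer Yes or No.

Yes

1. condition 'transports medical waste' holds; waste-hauler permit present → met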